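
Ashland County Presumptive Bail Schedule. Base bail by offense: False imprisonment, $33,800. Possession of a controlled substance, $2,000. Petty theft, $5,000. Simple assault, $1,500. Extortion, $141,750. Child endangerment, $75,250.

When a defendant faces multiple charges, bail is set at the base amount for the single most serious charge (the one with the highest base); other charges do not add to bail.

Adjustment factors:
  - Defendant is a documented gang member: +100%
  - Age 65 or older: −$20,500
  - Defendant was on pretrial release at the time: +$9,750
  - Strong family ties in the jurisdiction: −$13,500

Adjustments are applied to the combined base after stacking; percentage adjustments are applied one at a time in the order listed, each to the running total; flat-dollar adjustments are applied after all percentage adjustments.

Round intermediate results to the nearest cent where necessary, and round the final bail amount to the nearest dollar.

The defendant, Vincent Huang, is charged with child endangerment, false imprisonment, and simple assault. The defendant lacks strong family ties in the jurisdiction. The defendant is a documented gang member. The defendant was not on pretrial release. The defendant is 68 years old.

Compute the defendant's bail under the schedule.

$130,000

Base amounts from the schedule: child endangerment $75,250; false imprisonment $33,800; simple assault $1,500.
Stacking rule: use the highest base only. Highest is child endangerment at $75,250. Combined base = $75,250.
Defendant is a documented gang member (+100%): $75,250 × 2 = $150,500.
Age 65 or older (−$20,500 flat): $150,500 − $20,500 = $130,000.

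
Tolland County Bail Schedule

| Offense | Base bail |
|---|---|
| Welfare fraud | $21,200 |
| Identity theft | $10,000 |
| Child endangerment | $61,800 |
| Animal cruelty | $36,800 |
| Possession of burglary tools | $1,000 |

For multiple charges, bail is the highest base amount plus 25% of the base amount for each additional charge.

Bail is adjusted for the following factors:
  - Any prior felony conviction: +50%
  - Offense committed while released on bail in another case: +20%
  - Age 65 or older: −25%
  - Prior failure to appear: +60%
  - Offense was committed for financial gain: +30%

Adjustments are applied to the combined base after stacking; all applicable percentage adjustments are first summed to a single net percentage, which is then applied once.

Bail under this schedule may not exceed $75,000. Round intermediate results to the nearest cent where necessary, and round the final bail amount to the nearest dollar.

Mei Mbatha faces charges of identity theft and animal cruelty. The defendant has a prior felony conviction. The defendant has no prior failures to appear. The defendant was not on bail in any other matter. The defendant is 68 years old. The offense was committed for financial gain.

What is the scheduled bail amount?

Base amounts from the schedule: identity theft $10,000; animal cruelty $36,800.
Stacking rule: highest base plus 25% of each additional charge. Highest is animal cruelty at $36,800. Additional: $10,000 × 25% = $2,500. Combined base = $36,800 + $2,500 = $39,300.
Net percentage adjustment: +50% −25% +30% = +55%. $39,300 × 1.55 = $60,915.
$60,915 is within the $75,000 maximum.

$60,915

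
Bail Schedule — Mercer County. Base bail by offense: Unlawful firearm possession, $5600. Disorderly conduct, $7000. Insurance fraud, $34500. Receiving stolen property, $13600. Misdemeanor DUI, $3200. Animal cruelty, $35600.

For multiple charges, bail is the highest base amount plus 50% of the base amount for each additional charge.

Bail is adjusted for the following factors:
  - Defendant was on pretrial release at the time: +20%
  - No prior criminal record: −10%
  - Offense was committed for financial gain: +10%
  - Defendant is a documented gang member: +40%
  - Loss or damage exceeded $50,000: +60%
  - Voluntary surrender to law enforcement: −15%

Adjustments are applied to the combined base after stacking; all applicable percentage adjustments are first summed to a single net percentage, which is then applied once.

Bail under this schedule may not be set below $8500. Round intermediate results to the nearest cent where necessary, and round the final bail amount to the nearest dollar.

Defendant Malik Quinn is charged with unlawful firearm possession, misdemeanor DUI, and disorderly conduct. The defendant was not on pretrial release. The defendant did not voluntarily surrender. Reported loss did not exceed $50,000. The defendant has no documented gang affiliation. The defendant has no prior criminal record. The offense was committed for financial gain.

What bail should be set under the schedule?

Base amounts from the schedule: unlawful firearm possession $5600; misdemeanor DUI $3200; disorderly conduct $7000.
Stacking rule: highest base plus 50% of each additional charge. Highest is disorderly conduct at $7000. Additional: $5600 × 50% = $2800; $3200 × 50% = $1600. Combined base = $7000 + $4400 = $11400.
Net percentage adjustment: −10% +10% = +0%. $11400 × 1 = $11400.
$11400 is at or above the $8500 minimum.

$11400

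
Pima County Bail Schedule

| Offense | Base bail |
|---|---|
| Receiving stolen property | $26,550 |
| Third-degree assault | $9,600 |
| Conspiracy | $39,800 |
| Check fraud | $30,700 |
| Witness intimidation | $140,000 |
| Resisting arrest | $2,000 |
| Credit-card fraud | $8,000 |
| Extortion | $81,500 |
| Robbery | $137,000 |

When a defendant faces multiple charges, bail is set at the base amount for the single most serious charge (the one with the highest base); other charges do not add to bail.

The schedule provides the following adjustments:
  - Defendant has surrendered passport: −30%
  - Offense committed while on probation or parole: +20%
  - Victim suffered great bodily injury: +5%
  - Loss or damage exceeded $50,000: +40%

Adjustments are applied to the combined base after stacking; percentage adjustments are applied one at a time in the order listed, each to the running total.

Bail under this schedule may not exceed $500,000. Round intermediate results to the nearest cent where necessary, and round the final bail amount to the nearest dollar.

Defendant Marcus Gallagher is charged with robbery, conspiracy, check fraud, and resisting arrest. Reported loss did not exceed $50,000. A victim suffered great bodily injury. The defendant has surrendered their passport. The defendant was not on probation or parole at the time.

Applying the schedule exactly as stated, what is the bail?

Base amounts from the schedule: robbery $137,000; conspiracy $39,800; check fraud $30,700; resisting arrest $2,000.
Stacking rule: use the highest base only. Highest is robbery at $137,000. Combined base = $137,000.
Defendant has surrendered passport (−30%): $137,000 × 0.7 = $95,900.
Victim suffered great bodily injury (+5%): $95,900 × 1.05 = $100,695.
$100,695 is within the $500,000 maximum.

$100,695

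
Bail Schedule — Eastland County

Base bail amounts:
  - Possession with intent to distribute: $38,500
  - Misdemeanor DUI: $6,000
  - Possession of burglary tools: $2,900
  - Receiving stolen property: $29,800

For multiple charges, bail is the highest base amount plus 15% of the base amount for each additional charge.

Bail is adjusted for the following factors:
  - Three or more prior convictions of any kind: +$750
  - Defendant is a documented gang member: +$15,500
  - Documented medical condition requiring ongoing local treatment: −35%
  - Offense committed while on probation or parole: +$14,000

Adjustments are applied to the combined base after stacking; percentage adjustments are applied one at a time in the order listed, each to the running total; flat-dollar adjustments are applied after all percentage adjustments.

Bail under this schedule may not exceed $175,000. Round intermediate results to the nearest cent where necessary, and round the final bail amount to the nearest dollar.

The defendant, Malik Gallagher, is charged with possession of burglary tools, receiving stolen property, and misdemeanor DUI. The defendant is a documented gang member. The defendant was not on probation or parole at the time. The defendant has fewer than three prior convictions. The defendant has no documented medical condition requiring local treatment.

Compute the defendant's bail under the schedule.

Base amounts from the schedule: possession of burglary tools $2,900; receiving stolen property $29,800; misdemeanor DUI $6,000.
Stacking rule: highest base plus 15% of each additional charge. Highest is receiving stolen property at $29,800. Additional: $2,900 × 15% = $435; $6,000 × 15% = $900. Combined base = $29,800 + $1,335 = $31,135.
Defendant is a documented gang member (+$15,500 flat): $31,135 + $15,500 = $46,635.
$46,635 is within the $175,000 maximum.

$46,635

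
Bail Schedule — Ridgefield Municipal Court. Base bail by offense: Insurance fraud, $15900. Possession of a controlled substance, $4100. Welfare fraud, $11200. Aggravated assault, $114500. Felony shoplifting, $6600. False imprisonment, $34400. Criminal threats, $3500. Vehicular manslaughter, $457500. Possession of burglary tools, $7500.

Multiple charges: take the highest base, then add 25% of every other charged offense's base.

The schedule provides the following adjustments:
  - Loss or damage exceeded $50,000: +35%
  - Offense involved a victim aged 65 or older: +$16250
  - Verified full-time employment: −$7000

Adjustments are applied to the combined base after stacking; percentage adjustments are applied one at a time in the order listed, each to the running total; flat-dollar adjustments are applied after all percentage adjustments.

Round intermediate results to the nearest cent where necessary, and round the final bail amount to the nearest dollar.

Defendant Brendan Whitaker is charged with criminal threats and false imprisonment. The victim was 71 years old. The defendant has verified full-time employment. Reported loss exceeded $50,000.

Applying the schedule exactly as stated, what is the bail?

Base amounts from the schedule: criminal threats $3500; false imprisonment $34400.
Stacking rule: highest base plus 25% of each additional charge. Highest is false imprisonment at $34400. Additional: $3500 × 25% = $875. Combined base = $34400 + $875 = $35275.
Loss or damage exceeded $50,000 (+35%): $35275 × 1.35 = $47621.25.
Offense involved a victim aged 65 or older (+$16250 flat): $47621.25 + $16250 = $63871.25.
Verified full-time employment (−$7000 flat): $63871.25 − $7000 = $56871.25.
Rounded to the nearest dollar: $56871.

$56871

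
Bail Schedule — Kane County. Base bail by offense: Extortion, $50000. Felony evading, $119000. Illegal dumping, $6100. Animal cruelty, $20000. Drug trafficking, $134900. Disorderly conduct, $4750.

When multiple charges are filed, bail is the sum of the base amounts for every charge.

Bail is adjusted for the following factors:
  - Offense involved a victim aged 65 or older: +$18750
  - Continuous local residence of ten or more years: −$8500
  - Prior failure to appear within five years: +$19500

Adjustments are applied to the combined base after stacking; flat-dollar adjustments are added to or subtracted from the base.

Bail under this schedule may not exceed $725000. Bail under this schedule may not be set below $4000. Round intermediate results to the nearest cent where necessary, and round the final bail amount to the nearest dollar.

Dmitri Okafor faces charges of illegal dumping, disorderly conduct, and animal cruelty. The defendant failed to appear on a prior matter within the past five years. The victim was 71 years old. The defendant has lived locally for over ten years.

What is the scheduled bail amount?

$60600

Base amounts from the schedule: illegal dumping $6100; disorderly conduct $4750; animal cruelty $20000.
Stacking rule: sum of all bases. $6100 + $4750 + $20000 = $30850.
Offense involved a victim aged 65 or older (+$18750 flat): $30850 + $18750 = $49600.
Continuous local residence of ten or more years (−$8500 flat): $49600 − $8500 = $41100.
Prior failure to appear within five years (+$19500 flat): $41100 + $19500 = $60600.
$60600 is within the $725000 maximum.
$60600 is at or above the $4000 minimum.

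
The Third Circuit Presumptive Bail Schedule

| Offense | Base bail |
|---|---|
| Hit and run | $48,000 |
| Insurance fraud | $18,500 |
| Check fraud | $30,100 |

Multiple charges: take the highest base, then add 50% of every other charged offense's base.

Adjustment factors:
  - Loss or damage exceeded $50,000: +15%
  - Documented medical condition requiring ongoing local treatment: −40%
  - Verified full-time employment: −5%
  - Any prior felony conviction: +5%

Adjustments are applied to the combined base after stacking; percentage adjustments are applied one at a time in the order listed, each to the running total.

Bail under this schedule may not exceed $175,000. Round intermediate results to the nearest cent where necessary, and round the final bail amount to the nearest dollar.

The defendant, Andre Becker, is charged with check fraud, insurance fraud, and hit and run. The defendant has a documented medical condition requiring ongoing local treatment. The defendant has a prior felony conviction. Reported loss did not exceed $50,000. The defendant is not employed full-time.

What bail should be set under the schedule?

$45,549

Base amounts from the schedule: check fraud $30,100; insurance fraud $18,500; hit and run $48,000.
Stacking rule: highest base plus 50% of each additional charge. Highest is hit and run at $48,000. Additional: $30,100 × 50% = $15,050; $18,500 × 50% = $9,250. Combined base = $48,000 + $24,300 = $72,300.
Documented medical condition requiring ongoing local treatment (−40%): $72,300 × 0.6 = $43,380.
Any prior felony conviction (+5%): $43,380 × 1.05 = $45,549.
$45,549 is within the $175,000 maximum.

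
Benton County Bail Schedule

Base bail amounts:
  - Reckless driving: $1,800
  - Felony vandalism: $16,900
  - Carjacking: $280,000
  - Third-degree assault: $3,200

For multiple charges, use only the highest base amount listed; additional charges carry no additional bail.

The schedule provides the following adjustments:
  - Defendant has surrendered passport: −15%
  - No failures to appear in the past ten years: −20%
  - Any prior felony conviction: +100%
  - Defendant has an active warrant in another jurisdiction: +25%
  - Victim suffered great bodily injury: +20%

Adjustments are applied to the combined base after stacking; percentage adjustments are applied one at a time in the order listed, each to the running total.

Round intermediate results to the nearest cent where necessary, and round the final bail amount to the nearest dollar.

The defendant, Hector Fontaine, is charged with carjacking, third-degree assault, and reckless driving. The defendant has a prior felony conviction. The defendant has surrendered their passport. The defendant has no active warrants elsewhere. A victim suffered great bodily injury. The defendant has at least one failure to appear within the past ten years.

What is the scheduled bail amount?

$571,200

Base amounts from the schedule: carjacking $280,000; third-degree assault $3,200; reckless driving $1,800.
Stacking rule: use the highest base only. Highest is carjacking at $280,000. Combined base = $280,000.
Defendant has surrendered passport (−15%): $280,000 × 0.85 = $238,000.
Any prior felony conviction (+100%): $238,000 × 2 = $476,000.
Victim suffered great bodily injury (+20%): $476,000 × 1.2 = $571,200.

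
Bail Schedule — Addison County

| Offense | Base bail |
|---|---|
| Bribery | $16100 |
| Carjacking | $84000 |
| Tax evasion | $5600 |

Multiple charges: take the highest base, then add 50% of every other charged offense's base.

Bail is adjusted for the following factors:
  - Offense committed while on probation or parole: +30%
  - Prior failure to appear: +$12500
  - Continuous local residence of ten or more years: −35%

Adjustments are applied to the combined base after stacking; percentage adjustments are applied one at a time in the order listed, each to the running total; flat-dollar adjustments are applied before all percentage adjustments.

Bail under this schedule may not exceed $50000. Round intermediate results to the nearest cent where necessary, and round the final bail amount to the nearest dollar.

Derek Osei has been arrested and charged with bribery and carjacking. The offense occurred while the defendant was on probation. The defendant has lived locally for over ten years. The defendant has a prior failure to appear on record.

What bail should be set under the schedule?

Base amounts from the schedule: bribery $16100; carjacking $84000.
Stacking rule: highest base plus 50% of each additional charge. Highest is carjacking at $84000. Additional: $16100 × 50% = $8050. Combined base = $84000 + $8050 = $92050.
Prior failure to appear (+$12500 flat): $92050 + $12500 = $104550.
Offense committed while on probation or parole (+30%): $104550 × 1.3 = $135915.
Continuous local residence of ten or more years (−35%): $135915 × 0.65 = $88344.75.
Result $88344.75 exceeds the maximum of $50000; bail is capped at $50000.

$50000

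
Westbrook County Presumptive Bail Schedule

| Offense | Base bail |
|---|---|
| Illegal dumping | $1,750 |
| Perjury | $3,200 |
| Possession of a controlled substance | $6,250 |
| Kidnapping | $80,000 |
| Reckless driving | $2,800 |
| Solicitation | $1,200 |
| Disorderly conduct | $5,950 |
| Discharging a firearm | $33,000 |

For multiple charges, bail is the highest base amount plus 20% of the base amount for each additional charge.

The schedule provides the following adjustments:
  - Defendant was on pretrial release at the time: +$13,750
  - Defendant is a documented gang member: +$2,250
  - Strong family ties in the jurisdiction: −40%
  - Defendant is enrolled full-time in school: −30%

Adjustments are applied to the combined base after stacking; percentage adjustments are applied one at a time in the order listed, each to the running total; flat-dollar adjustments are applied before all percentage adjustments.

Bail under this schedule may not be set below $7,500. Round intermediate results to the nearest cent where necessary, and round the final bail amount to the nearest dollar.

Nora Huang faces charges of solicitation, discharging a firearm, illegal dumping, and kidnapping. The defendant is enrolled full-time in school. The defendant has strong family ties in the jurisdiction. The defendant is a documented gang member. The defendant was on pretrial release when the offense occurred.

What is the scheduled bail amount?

$43,340

Base amounts from the schedule: solicitation $1,200; discharging a firearm $33,000; illegal dumping $1,750; kidnapping $80,000.
Stacking rule: highest base plus 20% of each additional charge. Highest is kidnapping at $80,000. Additional: $1,200 × 20% = $240; $33,000 × 20% = $6,600; $1,750 × 20% = $350. Combined base = $80,000 + $7,190 = $87,190.
Defendant was on pretrial release at the time (+$13,750 flat): $87,190 + $13,750 = $100,940.
Defendant is a documented gang member (+$2,250 flat): $100,940 + $2,250 = $103,190.
Strong family ties in the jurisdiction (−40%): $103,190 × 0.6 = $61,914.
Defendant is enrolled full-time in school (−30%): $61,914 × 0.7 = $43,339.80.
$43,339.80 is at or above the $7,500 minimum.
Rounded to the nearest dollar: $43,340.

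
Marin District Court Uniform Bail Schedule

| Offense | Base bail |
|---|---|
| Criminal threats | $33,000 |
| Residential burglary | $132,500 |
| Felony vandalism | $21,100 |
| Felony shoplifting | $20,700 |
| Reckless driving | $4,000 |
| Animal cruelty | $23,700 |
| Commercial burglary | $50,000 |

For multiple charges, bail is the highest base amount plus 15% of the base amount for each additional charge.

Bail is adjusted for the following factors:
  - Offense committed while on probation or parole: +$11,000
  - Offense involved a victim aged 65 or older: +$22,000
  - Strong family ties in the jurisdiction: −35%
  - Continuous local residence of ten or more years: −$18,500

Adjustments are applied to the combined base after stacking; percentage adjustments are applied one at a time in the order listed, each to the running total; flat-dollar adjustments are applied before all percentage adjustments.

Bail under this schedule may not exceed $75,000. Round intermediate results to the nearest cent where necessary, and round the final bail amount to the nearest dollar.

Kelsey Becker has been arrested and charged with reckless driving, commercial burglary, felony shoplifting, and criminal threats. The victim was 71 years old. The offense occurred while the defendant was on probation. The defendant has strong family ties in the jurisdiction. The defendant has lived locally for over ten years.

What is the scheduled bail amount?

Base amounts from the schedule: reckless driving $4,000; commercial burglary $50,000; felony shoplifting $20,700; criminal threats $33,000.
Stacking rule: highest base plus 15% of each additional charge. Highest is commercial burglary at $50,000. Additional: $4,000 × 15% = $600; $20,700 × 15% = $3,105; $33,000 × 15% = $4,950. Combined base = $50,000 + $8,655 = $58,655.
Offense committed while on probation or parole (+$11,000 flat): $58,655 + $11,000 = $69,655.
Offense involved a victim aged 65 or older (+$22,000 flat): $69,655 + $22,000 = $91,655.
Continuous local residence of ten or more years (−$18,500 flat): $91,655 − $18,500 = $73,155.
Strong family ties in the jurisdiction (−35%): $73,155 × 0.65 = $47,550.75.
$47,550.75 is within the $75,000 maximum.
Rounded to the nearest dollar: $47,551.

$47,551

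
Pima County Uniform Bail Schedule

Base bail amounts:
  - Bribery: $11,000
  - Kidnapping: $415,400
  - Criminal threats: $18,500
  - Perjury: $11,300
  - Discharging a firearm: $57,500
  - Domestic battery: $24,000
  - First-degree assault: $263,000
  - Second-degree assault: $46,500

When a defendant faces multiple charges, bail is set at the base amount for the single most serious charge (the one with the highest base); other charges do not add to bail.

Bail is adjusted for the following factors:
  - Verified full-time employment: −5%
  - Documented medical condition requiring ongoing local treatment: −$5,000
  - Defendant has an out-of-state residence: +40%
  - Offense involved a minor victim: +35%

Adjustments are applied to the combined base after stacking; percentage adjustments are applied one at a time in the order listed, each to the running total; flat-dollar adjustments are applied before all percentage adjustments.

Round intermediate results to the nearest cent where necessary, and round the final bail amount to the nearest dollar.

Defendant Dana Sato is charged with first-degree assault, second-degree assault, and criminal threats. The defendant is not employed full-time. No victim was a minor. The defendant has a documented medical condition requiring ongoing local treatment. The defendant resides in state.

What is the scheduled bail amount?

$258,000

Base amounts from the schedule: first-degree assault $263,000; second-degree assault $46,500; criminal threats $18,500.
Stacking rule: use the highest base only. Highest is first-degree assault at $263,000. Combined base = $263,000.
Documented medical condition requiring ongoing local treatment (−$5,000 flat): $263,000 − $5,000 = $258,000.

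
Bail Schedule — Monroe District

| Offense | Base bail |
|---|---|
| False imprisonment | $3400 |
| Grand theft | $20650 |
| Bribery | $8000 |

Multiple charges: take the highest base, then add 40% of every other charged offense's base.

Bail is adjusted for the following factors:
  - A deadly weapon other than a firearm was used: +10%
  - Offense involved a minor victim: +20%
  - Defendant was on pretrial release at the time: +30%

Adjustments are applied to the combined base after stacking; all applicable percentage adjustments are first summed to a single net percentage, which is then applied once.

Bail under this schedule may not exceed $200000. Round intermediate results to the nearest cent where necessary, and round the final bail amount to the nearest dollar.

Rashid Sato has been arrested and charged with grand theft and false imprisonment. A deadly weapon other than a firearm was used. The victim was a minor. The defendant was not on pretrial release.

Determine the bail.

Base amounts from the schedule: grand theft $20650; false imprisonment $3400.
Stacking rule: highest base plus 40% of each additional charge. Highest is grand theft at $20650. Additional: $3400 × 40% = $1360. Combined base = $20650 + $1360 = $22010.
Net percentage adjustment: +10% +20% = +30%. $22010 × 1.3 = $28613.
$28613 is within the $200000 maximum.

$28613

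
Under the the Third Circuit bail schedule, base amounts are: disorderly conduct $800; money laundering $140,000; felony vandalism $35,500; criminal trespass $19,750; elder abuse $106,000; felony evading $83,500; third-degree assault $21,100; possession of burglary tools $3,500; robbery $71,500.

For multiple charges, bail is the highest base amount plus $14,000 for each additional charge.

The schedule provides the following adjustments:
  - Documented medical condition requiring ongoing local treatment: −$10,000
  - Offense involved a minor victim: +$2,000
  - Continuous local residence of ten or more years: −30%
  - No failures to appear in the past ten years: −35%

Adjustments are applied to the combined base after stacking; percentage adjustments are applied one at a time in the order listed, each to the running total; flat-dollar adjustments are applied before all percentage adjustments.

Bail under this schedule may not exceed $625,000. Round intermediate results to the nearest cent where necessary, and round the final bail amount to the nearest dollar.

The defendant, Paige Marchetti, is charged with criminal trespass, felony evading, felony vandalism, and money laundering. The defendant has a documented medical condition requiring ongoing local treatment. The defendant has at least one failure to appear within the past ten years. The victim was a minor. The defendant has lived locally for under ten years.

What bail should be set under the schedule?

Base amounts from the schedule: criminal trespass $19,750; felony evading $83,500; felony vandalism $35,500; money laundering $140,000.
Stacking rule: highest base plus $14,000 per additional charge. Highest is money laundering at $140,000; 3 additional charges → +$42,000. Combined base = $182,000.
Documented medical condition requiring ongoing local treatment (−$10,000 flat): $182,000 − $10,000 = $172,000.
Offense involved a minor victim (+$2,000 flat): $172,000 + $2,000 = $174,000.
$174,000 is within the $625,000 maximum.

$174,000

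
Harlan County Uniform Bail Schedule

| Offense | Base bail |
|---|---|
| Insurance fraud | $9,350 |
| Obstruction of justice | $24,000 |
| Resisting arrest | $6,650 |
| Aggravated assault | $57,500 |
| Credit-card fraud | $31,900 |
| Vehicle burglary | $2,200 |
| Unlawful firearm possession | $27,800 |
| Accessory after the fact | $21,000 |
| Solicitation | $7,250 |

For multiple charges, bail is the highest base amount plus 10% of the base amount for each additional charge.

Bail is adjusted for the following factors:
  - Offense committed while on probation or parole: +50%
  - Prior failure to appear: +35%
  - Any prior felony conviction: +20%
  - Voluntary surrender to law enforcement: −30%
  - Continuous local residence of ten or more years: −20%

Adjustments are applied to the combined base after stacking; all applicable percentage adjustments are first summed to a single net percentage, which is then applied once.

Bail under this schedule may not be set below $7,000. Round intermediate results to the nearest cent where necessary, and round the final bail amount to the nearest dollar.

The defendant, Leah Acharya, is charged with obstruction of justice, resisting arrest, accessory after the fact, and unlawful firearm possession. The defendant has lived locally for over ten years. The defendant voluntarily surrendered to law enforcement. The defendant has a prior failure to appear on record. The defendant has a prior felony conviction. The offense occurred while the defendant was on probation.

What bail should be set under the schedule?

Base amounts from the schedule: obstruction of justice $24,000; resisting arrest $6,650; accessory after the fact $21,000; unlawful firearm possession $27,800.
Stacking rule: highest base plus 10% of each additional charge. Highest is unlawful firearm possession at $27,800. Additional: $24,000 × 10% = $2,400; $6,650 × 10% = $665; $21,000 × 10% = $2,100. Combined base = $27,800 + $5,165 = $32,965.
Net percentage adjustment: +50% +35% +20% −30% −20% = +55%. $32,965 × 1.55 = $51,095.75.
$51,095.75 is at or above the $7,000 minimum.
Rounded to the nearest dollar: $51,096.

$51,096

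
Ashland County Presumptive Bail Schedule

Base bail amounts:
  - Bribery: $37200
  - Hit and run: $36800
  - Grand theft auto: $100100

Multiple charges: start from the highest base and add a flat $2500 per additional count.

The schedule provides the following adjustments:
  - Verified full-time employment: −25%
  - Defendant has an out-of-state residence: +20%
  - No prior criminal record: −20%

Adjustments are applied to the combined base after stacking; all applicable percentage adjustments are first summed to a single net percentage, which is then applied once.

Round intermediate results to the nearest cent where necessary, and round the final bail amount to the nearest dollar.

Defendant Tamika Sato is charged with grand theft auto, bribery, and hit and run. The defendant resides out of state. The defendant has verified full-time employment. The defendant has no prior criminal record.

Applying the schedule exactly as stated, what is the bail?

Base amounts from the schedule: grand theft auto $100100; bribery $37200; hit and run $36800.
Stacking rule: highest base plus $2500 per additional charge. Highest is grand theft auto at $100100; 2 additional charges → +$5000. Combined base = $105100.
Net percentage adjustment: −25% +20% −20% = −25%. $105100 × 0.75 = $78825.

$78825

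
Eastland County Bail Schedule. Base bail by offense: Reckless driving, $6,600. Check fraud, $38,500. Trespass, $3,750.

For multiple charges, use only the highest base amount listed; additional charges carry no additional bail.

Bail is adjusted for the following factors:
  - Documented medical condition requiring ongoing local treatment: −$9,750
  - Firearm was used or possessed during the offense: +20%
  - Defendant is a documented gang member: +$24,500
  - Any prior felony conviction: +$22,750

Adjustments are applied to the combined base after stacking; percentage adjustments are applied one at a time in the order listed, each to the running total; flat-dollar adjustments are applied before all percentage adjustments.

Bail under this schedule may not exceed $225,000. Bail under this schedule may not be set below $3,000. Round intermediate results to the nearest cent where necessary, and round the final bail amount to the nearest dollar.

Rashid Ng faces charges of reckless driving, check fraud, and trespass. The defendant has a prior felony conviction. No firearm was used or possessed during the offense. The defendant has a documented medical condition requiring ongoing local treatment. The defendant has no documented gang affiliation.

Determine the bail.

Base amounts from the schedule: reckless driving $6,600; check fraud $38,500; trespass $3,750.
Stacking rule: use the highest base only. Highest is check fraud at $38,500. Combined base = $38,500.
Documented medical condition requiring ongoing local treatment (−$9,750 flat): $38,500 − $9,750 = $28,750.
Any prior felony conviction (+$22,750 flat): $28,750 + $22,750 = $51,500.
$51,500 is within the $225,000 maximum.
$51,500 is at or above the $3,000 minimum.

$51,500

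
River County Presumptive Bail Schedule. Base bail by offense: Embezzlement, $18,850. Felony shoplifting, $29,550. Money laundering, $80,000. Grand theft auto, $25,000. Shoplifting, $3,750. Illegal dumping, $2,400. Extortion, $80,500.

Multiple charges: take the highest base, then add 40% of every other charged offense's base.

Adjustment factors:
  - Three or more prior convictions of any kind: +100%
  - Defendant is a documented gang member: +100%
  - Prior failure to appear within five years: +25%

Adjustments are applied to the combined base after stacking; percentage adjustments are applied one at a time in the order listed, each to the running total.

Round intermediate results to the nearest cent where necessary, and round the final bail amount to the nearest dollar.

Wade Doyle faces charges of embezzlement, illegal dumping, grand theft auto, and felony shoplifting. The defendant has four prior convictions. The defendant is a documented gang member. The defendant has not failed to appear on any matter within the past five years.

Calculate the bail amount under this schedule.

$192,200

Base amounts from the schedule: embezzlement $18,850; illegal dumping $2,400; grand theft auto $25,000; felony shoplifting $29,550.
Stacking rule: highest base plus 40% of each additional charge. Highest is felony shoplifting at $29,550. Additional: $18,850 × 40% = $7,540; $2,400 × 40% = $960; $25,000 × 40% = $10,000. Combined base = $29,550 + $18,500 = $48,050.
Three or more prior convictions of any kind (+100%): $48,050 × 2 = $96,100.
Defendant is a documented gang member (+100%): $96,100 × 2 = $192,200.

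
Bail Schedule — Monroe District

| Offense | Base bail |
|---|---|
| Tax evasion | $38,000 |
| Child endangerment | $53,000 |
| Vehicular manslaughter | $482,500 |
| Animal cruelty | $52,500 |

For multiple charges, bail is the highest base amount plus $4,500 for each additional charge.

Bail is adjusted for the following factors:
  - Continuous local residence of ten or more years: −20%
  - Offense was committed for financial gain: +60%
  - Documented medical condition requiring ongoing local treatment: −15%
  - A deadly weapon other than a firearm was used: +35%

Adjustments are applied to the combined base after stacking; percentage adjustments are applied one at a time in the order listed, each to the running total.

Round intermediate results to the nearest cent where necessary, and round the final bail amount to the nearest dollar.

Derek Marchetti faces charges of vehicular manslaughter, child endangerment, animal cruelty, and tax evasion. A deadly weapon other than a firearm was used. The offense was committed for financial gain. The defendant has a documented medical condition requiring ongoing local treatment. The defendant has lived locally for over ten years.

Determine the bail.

Base amounts from the schedule: vehicular manslaughter $482,500; child endangerment $53,000; animal cruelty $52,500; tax evasion $38,000.
Stacking rule: highest base plus $4,500 per additional charge. Highest is vehicular manslaughter at $482,500; 3 additional charges → +$13,500. Combined base = $496,000.
Continuous local residence of ten or more years (−20%): $496,000 × 0.8 = $396,800.
Offense was committed for financial gain (+60%): $396,800 × 1.6 = $634,880.
Documented medical condition requiring ongoing local treatment (−15%): $634,880 × 0.85 = $539,648.
A deadly weapon other than a firearm was used (+35%): $539,648 × 1.35 = $728,524.80.
Rounded to the nearest dollar: $728,525.

$728,525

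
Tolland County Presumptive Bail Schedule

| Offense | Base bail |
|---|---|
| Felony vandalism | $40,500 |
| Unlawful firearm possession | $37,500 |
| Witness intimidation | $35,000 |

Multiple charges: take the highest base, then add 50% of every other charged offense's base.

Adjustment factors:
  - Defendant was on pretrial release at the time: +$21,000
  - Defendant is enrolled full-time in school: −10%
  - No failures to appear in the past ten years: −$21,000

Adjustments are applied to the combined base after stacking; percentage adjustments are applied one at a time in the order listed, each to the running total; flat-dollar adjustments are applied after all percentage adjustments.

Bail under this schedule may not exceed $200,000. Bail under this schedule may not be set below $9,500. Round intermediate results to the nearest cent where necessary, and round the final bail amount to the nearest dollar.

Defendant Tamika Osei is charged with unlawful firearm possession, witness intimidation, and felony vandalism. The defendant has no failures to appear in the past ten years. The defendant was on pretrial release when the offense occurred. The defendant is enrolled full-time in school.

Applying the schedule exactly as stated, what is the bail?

Base amounts from the schedule: unlawful firearm possession $37,500; witness intimidation $35,000; felony vandalism $40,500.
Stacking rule: highest base plus 50% of each additional charge. Highest is felony vandalism at $40,500. Additional: $37,500 × 50% = $18,750; $35,000 × 50% = $17,500. Combined base = $40,500 + $36,250 = $76,750.
Defendant is enrolled full-time in school (−10%): $76,750 × 0.9 = $69,075.
Defendant was on pretrial release at the time (+$21,000 flat): $69,075 + $21,000 = $90,075.
No failures to appear in the past ten years (−$21,000 flat): $90,075 − $21,000 = $69,075.
$69,075 is within the $200,000 maximum.
$69,075 is at or above the $9,500 minimum.

$69,075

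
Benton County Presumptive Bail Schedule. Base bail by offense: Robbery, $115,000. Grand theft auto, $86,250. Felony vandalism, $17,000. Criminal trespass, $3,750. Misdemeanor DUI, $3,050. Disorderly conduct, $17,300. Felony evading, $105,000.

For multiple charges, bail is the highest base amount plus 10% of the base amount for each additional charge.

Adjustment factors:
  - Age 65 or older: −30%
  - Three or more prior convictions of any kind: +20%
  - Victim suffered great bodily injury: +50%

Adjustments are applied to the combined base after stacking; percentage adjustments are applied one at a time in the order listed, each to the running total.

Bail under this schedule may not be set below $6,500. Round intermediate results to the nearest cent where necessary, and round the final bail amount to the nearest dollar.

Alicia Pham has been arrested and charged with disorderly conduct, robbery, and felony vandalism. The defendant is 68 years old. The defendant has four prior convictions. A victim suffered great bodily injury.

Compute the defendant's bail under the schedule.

$149,222

Base amounts from the schedule: disorderly conduct $17,300; robbery $115,000; felony vandalism $17,000.
Stacking rule: highest base plus 10% of each additional charge. Highest is robbery at $115,000. Additional: $17,300 × 10% = $1,730; $17,000 × 10% = $1,700. Combined base = $115,000 + $3,430 = $118,430.
Age 65 or older (−30%): $118,430 × 0.7 = $82,901.
Three or more prior convictions of any kind (+20%): $82,901 × 1.2 = $99,481.20.
Victim suffered great bodily injury (+50%): $99,481.20 × 1.5 = $149,221.80.
$149,221.80 is at or above the $6,500 minimum.
Rounded to the nearest dollar: $149,222.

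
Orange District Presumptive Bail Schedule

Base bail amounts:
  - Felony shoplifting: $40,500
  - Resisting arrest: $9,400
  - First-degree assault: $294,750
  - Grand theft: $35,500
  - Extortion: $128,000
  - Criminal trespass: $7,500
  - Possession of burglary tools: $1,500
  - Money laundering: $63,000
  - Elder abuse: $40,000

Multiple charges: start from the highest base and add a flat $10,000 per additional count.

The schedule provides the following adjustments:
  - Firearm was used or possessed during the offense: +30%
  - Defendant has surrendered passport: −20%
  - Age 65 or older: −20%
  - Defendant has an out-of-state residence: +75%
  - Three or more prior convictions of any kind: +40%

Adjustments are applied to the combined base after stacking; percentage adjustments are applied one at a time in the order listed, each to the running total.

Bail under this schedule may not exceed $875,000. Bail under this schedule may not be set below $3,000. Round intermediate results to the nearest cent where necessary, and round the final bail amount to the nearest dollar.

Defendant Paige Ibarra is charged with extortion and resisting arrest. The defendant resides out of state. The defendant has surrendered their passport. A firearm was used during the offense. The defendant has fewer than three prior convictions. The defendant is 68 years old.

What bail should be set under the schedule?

$200,928

Base amounts from the schedule: extortion $128,000; resisting arrest $9,400.
Stacking rule: highest base plus $10,000 per additional charge. Highest is extortion at $128,000; 1 additional charge → +$10,000. Combined base = $138,000.
Firearm was used or possessed during the offense (+30%): $138,000 × 1.3 = $179,400.
Defendant has surrendered passport (−20%): $179,400 × 0.8 = $143,520.
Age 65 or older (−20%): $143,520 × 0.8 = $114,816.
Defendant has an out-of-state residence (+75%): $114,816 × 1.75 = $200,928.
$200,928 is within the $875,000 maximum.
$200,928 is at or above the $3,000 minimum.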